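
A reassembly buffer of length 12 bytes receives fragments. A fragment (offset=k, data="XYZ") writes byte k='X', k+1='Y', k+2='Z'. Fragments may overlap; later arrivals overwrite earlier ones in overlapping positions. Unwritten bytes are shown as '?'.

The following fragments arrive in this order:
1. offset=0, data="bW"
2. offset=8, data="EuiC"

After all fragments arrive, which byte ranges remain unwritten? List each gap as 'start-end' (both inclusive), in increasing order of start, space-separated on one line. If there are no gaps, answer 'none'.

Answer: 2-7

Derivation:
Fragment 1: offset=0 len=2
Fragment 2: offset=8 len=4
Gaps: 2-7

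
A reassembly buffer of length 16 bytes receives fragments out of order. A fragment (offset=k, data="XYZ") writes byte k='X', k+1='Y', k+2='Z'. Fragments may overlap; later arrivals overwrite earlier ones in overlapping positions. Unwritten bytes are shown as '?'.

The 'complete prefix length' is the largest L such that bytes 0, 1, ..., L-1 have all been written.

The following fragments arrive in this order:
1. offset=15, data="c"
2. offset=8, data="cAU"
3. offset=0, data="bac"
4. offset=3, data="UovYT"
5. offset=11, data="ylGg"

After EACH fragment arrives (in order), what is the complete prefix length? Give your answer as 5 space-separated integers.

Fragment 1: offset=15 data="c" -> buffer=???????????????c -> prefix_len=0
Fragment 2: offset=8 data="cAU" -> buffer=????????cAU????c -> prefix_len=0
Fragment 3: offset=0 data="bac" -> buffer=bac?????cAU????c -> prefix_len=3
Fragment 4: offset=3 data="UovYT" -> buffer=bacUovYTcAU????c -> prefix_len=11
Fragment 5: offset=11 data="ylGg" -> buffer=bacUovYTcAUylGgc -> prefix_len=16

Answer: 0 0 3 11 16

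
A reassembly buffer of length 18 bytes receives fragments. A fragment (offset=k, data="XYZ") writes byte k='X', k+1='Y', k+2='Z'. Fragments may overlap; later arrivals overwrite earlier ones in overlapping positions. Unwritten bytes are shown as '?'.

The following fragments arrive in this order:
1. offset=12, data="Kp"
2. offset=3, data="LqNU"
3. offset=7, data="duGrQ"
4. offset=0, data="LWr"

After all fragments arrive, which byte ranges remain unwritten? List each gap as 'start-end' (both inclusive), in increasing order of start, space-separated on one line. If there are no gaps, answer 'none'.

Fragment 1: offset=12 len=2
Fragment 2: offset=3 len=4
Fragment 3: offset=7 len=5
Fragment 4: offset=0 len=3
Gaps: 14-17

Answer: 14-17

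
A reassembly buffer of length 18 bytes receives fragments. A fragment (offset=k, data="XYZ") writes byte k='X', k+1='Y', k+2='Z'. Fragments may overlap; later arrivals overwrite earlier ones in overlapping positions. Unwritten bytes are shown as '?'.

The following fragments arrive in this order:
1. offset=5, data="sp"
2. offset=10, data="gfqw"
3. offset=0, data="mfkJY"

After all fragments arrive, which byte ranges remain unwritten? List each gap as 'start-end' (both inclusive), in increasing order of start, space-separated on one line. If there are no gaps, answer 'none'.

Fragment 1: offset=5 len=2
Fragment 2: offset=10 len=4
Fragment 3: offset=0 len=5
Gaps: 7-9 14-17

Answer: 7-9 14-17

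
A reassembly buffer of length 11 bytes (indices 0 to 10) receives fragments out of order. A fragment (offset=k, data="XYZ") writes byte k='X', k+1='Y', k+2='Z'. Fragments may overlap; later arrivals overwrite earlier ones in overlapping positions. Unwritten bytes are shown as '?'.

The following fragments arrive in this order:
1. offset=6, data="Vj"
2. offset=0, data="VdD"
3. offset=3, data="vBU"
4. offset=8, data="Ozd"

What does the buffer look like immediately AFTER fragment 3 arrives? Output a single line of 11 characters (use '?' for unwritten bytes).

Answer: VdDvBUVj???

Derivation:
Fragment 1: offset=6 data="Vj" -> buffer=??????Vj???
Fragment 2: offset=0 data="VdD" -> buffer=VdD???Vj???
Fragment 3: offset=3 data="vBU" -> buffer=VdDvBUVj???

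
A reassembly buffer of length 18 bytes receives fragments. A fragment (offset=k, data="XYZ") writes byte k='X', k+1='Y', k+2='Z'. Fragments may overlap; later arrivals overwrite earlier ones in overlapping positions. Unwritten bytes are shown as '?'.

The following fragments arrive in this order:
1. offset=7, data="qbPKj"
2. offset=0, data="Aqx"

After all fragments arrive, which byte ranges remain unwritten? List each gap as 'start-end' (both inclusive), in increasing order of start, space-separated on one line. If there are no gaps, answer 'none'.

Answer: 3-6 12-17

Derivation:
Fragment 1: offset=7 len=5
Fragment 2: offset=0 len=3
Gaps: 3-6 12-17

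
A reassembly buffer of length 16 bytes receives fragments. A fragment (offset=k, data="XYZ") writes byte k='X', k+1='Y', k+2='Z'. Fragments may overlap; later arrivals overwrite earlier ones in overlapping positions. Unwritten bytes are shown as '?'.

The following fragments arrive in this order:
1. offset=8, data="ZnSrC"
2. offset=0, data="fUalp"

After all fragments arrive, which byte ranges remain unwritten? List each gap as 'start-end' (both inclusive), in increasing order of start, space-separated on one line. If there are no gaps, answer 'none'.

Fragment 1: offset=8 len=5
Fragment 2: offset=0 len=5
Gaps: 5-7 13-15

Answer: 5-7 13-15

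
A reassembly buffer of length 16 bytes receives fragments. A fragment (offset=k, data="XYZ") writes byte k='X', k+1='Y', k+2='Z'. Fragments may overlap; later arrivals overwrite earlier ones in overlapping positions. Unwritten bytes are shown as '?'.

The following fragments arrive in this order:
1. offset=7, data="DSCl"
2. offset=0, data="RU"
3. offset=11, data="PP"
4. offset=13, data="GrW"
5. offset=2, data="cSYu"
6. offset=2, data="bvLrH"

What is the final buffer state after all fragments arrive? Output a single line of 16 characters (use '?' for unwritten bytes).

Answer: RUbvLrHDSClPPGrW

Derivation:
Fragment 1: offset=7 data="DSCl" -> buffer=???????DSCl?????
Fragment 2: offset=0 data="RU" -> buffer=RU?????DSCl?????
Fragment 3: offset=11 data="PP" -> buffer=RU?????DSClPP???
Fragment 4: offset=13 data="GrW" -> buffer=RU?????DSClPPGrW
Fragment 5: offset=2 data="cSYu" -> buffer=RUcSYu?DSClPPGrW
Fragment 6: offset=2 data="bvLrH" -> buffer=RUbvLrHDSClPPGrW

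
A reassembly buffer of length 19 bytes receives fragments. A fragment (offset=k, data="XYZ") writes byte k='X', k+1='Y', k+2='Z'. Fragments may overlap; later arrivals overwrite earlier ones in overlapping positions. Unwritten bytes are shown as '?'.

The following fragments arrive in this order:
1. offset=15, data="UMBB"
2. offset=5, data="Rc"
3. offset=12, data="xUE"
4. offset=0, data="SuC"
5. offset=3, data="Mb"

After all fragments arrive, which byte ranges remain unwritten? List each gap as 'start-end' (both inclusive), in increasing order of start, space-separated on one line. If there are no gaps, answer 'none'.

Answer: 7-11

Derivation:
Fragment 1: offset=15 len=4
Fragment 2: offset=5 len=2
Fragment 3: offset=12 len=3
Fragment 4: offset=0 len=3
Fragment 5: offset=3 len=2
Gaps: 7-11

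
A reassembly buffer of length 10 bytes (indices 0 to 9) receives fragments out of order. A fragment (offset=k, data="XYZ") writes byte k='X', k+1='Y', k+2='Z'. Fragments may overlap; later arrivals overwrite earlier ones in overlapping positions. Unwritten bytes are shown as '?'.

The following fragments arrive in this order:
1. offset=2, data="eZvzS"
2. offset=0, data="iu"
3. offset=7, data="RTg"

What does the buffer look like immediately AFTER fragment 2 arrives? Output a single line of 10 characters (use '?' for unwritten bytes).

Fragment 1: offset=2 data="eZvzS" -> buffer=??eZvzS???
Fragment 2: offset=0 data="iu" -> buffer=iueZvzS???

Answer: iueZvzS???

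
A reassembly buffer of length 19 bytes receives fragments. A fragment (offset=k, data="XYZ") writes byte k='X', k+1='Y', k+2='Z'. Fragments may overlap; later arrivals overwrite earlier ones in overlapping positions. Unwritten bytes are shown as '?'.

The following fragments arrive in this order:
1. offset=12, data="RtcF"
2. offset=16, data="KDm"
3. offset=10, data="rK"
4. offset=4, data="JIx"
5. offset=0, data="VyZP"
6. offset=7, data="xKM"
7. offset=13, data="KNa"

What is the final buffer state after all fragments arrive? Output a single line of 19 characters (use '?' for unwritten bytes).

Fragment 1: offset=12 data="RtcF" -> buffer=????????????RtcF???
Fragment 2: offset=16 data="KDm" -> buffer=????????????RtcFKDm
Fragment 3: offset=10 data="rK" -> buffer=??????????rKRtcFKDm
Fragment 4: offset=4 data="JIx" -> buffer=????JIx???rKRtcFKDm
Fragment 5: offset=0 data="VyZP" -> buffer=VyZPJIx???rKRtcFKDm
Fragment 6: offset=7 data="xKM" -> buffer=VyZPJIxxKMrKRtcFKDm
Fragment 7: offset=13 data="KNa" -> buffer=VyZPJIxxKMrKRKNaKDm

Answer: VyZPJIxxKMrKRKNaKDm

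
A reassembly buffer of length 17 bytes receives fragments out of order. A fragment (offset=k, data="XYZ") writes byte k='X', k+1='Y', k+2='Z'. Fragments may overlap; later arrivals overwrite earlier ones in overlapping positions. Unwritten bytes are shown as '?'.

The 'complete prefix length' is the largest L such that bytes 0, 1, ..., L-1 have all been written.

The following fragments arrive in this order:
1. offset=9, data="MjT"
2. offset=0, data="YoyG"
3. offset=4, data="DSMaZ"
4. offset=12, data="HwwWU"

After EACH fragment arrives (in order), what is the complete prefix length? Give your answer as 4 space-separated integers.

Answer: 0 4 12 17

Derivation:
Fragment 1: offset=9 data="MjT" -> buffer=?????????MjT????? -> prefix_len=0
Fragment 2: offset=0 data="YoyG" -> buffer=YoyG?????MjT????? -> prefix_len=4
Fragment 3: offset=4 data="DSMaZ" -> buffer=YoyGDSMaZMjT????? -> prefix_len=12
Fragment 4: offset=12 data="HwwWU" -> buffer=YoyGDSMaZMjTHwwWU -> prefix_len=17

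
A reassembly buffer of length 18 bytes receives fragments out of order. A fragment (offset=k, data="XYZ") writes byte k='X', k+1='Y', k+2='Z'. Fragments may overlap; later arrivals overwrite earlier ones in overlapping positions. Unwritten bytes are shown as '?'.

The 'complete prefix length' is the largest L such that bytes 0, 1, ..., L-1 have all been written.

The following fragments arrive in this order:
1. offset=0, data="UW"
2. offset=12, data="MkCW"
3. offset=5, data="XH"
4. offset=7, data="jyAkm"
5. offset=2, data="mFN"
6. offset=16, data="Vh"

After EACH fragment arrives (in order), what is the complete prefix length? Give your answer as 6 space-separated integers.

Fragment 1: offset=0 data="UW" -> buffer=UW???????????????? -> prefix_len=2
Fragment 2: offset=12 data="MkCW" -> buffer=UW??????????MkCW?? -> prefix_len=2
Fragment 3: offset=5 data="XH" -> buffer=UW???XH?????MkCW?? -> prefix_len=2
Fragment 4: offset=7 data="jyAkm" -> buffer=UW???XHjyAkmMkCW?? -> prefix_len=2
Fragment 5: offset=2 data="mFN" -> buffer=UWmFNXHjyAkmMkCW?? -> prefix_len=16
Fragment 6: offset=16 data="Vh" -> buffer=UWmFNXHjyAkmMkCWVh -> prefix_len=18

Answer: 2 2 2 2 16 18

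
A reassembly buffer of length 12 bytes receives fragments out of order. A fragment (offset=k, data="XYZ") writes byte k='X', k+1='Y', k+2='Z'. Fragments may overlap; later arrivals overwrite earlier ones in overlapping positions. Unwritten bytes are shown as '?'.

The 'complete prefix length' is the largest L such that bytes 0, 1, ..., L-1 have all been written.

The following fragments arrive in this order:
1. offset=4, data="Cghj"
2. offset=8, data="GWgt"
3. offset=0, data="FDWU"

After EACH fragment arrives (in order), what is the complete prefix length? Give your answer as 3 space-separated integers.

Fragment 1: offset=4 data="Cghj" -> buffer=????Cghj???? -> prefix_len=0
Fragment 2: offset=8 data="GWgt" -> buffer=????CghjGWgt -> prefix_len=0
Fragment 3: offset=0 data="FDWU" -> buffer=FDWUCghjGWgt -> prefix_len=12

Answer: 0 0 12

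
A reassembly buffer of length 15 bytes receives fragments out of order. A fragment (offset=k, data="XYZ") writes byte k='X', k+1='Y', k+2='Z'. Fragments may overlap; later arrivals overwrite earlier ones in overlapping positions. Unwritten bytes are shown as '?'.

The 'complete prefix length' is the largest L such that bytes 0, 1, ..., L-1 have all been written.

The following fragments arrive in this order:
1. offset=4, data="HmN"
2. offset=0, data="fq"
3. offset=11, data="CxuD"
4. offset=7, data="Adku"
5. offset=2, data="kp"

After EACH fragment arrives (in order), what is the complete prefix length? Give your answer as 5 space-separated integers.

Answer: 0 2 2 2 15

Derivation:
Fragment 1: offset=4 data="HmN" -> buffer=????HmN???????? -> prefix_len=0
Fragment 2: offset=0 data="fq" -> buffer=fq??HmN???????? -> prefix_len=2
Fragment 3: offset=11 data="CxuD" -> buffer=fq??HmN????CxuD -> prefix_len=2
Fragment 4: offset=7 data="Adku" -> buffer=fq??HmNAdkuCxuD -> prefix_len=2
Fragment 5: offset=2 data="kp" -> buffer=fqkpHmNAdkuCxuD -> prefix_len=15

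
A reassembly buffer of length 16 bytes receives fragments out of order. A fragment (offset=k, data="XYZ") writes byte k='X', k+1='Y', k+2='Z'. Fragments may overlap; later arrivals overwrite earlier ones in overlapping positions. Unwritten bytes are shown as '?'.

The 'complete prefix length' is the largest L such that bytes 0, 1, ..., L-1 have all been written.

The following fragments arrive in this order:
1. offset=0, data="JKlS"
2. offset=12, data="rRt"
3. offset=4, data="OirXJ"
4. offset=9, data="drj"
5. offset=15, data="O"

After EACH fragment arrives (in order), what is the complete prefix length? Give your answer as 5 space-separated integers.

Fragment 1: offset=0 data="JKlS" -> buffer=JKlS???????????? -> prefix_len=4
Fragment 2: offset=12 data="rRt" -> buffer=JKlS????????rRt? -> prefix_len=4
Fragment 3: offset=4 data="OirXJ" -> buffer=JKlSOirXJ???rRt? -> prefix_len=9
Fragment 4: offset=9 data="drj" -> buffer=JKlSOirXJdrjrRt? -> prefix_len=15
Fragment 5: offset=15 data="O" -> buffer=JKlSOirXJdrjrRtO -> prefix_len=16

Answer: 4 4 9 15 16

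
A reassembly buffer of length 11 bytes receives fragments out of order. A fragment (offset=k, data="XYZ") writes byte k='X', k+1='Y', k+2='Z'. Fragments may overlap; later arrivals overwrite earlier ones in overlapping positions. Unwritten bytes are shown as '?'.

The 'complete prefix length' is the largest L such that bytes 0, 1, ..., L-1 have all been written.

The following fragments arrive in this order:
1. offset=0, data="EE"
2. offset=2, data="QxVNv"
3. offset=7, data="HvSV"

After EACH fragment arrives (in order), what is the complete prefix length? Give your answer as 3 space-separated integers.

Answer: 2 7 11

Derivation:
Fragment 1: offset=0 data="EE" -> buffer=EE????????? -> prefix_len=2
Fragment 2: offset=2 data="QxVNv" -> buffer=EEQxVNv???? -> prefix_len=7
Fragment 3: offset=7 data="HvSV" -> buffer=EEQxVNvHvSV -> prefix_len=11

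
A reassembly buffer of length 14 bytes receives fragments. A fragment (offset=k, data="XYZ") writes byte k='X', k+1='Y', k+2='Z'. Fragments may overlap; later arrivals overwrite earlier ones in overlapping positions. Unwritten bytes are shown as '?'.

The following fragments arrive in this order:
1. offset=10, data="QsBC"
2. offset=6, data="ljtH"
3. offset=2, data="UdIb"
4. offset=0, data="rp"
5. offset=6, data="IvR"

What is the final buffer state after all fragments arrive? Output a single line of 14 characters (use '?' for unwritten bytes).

Fragment 1: offset=10 data="QsBC" -> buffer=??????????QsBC
Fragment 2: offset=6 data="ljtH" -> buffer=??????ljtHQsBC
Fragment 3: offset=2 data="UdIb" -> buffer=??UdIbljtHQsBC
Fragment 4: offset=0 data="rp" -> buffer=rpUdIbljtHQsBC
Fragment 5: offset=6 data="IvR" -> buffer=rpUdIbIvRHQsBC

Answer: rpUdIbIvRHQsBC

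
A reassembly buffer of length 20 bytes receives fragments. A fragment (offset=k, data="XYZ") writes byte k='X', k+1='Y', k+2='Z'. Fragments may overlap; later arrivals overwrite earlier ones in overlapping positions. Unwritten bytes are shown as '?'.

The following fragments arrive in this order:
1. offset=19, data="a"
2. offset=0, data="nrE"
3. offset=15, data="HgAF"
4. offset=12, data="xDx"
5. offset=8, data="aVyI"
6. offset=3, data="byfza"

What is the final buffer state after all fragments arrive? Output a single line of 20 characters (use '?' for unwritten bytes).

Answer: nrEbyfzaaVyIxDxHgAFa

Derivation:
Fragment 1: offset=19 data="a" -> buffer=???????????????????a
Fragment 2: offset=0 data="nrE" -> buffer=nrE????????????????a
Fragment 3: offset=15 data="HgAF" -> buffer=nrE????????????HgAFa
Fragment 4: offset=12 data="xDx" -> buffer=nrE?????????xDxHgAFa
Fragment 5: offset=8 data="aVyI" -> buffer=nrE?????aVyIxDxHgAFa
Fragment 6: offset=3 data="byfza" -> buffer=nrEbyfzaaVyIxDxHgAFa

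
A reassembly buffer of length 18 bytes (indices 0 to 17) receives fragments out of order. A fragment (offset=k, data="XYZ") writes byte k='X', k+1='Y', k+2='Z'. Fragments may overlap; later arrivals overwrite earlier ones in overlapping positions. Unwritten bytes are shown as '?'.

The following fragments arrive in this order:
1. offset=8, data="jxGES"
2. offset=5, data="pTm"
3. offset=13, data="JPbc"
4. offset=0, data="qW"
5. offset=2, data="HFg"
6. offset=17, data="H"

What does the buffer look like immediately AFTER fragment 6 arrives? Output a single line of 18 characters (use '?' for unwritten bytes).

Answer: qWHFgpTmjxGESJPbcH

Derivation:
Fragment 1: offset=8 data="jxGES" -> buffer=????????jxGES?????
Fragment 2: offset=5 data="pTm" -> buffer=?????pTmjxGES?????
Fragment 3: offset=13 data="JPbc" -> buffer=?????pTmjxGESJPbc?
Fragment 4: offset=0 data="qW" -> buffer=qW???pTmjxGESJPbc?
Fragment 5: offset=2 data="HFg" -> buffer=qWHFgpTmjxGESJPbc?
Fragment 6: offset=17 data="H" -> buffer=qWHFgpTmjxGESJPbcH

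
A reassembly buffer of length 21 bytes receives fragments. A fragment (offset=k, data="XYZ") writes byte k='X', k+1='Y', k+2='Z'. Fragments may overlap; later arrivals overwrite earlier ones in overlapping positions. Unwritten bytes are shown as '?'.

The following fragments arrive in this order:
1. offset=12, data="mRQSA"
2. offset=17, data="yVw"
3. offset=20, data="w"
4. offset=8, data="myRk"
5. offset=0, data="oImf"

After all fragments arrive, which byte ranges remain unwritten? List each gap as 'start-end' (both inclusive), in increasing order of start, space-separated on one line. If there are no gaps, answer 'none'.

Answer: 4-7

Derivation:
Fragment 1: offset=12 len=5
Fragment 2: offset=17 len=3
Fragment 3: offset=20 len=1
Fragment 4: offset=8 len=4
Fragment 5: offset=0 len=4
Gaps: 4-7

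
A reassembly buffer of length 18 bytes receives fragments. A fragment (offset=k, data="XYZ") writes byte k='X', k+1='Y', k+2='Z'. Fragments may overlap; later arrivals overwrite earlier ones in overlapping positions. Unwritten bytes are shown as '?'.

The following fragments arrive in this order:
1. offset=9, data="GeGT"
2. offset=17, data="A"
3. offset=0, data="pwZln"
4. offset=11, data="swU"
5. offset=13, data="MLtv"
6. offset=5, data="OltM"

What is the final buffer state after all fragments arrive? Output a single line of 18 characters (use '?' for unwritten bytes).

Answer: pwZlnOltMGeswMLtvA

Derivation:
Fragment 1: offset=9 data="GeGT" -> buffer=?????????GeGT?????
Fragment 2: offset=17 data="A" -> buffer=?????????GeGT????A
Fragment 3: offset=0 data="pwZln" -> buffer=pwZln????GeGT????A
Fragment 4: offset=11 data="swU" -> buffer=pwZln????GeswU???A
Fragment 5: offset=13 data="MLtv" -> buffer=pwZln????GeswMLtvA
Fragment 6: offset=5 data="OltM" -> buffer=pwZlnOltMGeswMLtvA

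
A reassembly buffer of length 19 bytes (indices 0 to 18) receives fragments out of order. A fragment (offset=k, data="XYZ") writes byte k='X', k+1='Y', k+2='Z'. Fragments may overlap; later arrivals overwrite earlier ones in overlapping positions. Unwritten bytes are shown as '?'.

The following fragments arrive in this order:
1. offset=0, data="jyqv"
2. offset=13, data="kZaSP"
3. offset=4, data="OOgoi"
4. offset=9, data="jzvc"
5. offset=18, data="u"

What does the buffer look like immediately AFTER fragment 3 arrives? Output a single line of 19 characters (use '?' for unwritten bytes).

Fragment 1: offset=0 data="jyqv" -> buffer=jyqv???????????????
Fragment 2: offset=13 data="kZaSP" -> buffer=jyqv?????????kZaSP?
Fragment 3: offset=4 data="OOgoi" -> buffer=jyqvOOgoi????kZaSP?

Answer: jyqvOOgoi????kZaSP?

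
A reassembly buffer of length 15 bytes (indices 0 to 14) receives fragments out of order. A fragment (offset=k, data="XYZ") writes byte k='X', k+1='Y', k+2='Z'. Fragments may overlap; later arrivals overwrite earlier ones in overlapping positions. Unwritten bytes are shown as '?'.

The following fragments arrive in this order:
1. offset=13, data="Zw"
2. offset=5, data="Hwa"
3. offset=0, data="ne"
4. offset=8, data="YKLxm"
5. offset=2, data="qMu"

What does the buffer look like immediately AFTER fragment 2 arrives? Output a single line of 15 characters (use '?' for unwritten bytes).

Answer: ?????Hwa?????Zw

Derivation:
Fragment 1: offset=13 data="Zw" -> buffer=?????????????Zw
Fragment 2: offset=5 data="Hwa" -> buffer=?????Hwa?????Zw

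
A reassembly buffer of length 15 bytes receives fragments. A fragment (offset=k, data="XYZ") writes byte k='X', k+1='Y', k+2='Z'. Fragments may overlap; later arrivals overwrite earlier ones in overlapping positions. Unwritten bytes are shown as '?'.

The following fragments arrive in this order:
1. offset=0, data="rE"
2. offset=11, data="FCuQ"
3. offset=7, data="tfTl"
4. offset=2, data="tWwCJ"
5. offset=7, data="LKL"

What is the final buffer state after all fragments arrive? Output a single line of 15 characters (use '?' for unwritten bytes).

Fragment 1: offset=0 data="rE" -> buffer=rE?????????????
Fragment 2: offset=11 data="FCuQ" -> buffer=rE?????????FCuQ
Fragment 3: offset=7 data="tfTl" -> buffer=rE?????tfTlFCuQ
Fragment 4: offset=2 data="tWwCJ" -> buffer=rEtWwCJtfTlFCuQ
Fragment 5: offset=7 data="LKL" -> buffer=rEtWwCJLKLlFCuQ

Answer: rEtWwCJLKLlFCuQ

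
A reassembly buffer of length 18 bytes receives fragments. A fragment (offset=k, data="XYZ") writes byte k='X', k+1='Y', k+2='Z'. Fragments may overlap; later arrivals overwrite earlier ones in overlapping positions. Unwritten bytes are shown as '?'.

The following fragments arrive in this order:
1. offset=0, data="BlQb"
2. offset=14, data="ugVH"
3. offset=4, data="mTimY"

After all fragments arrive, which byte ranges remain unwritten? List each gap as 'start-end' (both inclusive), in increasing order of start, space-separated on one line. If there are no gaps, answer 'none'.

Answer: 9-13

Derivation:
Fragment 1: offset=0 len=4
Fragment 2: offset=14 len=4
Fragment 3: offset=4 len=5
Gaps: 9-13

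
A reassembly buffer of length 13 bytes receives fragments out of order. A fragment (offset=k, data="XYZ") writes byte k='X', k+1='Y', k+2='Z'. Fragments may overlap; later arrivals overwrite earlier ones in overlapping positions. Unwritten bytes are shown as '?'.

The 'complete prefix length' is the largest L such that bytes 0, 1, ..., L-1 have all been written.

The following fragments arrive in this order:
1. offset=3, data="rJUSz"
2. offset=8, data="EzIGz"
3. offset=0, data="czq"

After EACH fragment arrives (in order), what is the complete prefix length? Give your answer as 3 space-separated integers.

Answer: 0 0 13

Derivation:
Fragment 1: offset=3 data="rJUSz" -> buffer=???rJUSz????? -> prefix_len=0
Fragment 2: offset=8 data="EzIGz" -> buffer=???rJUSzEzIGz -> prefix_len=0
Fragment 3: offset=0 data="czq" -> buffer=czqrJUSzEzIGz -> prefix_len=13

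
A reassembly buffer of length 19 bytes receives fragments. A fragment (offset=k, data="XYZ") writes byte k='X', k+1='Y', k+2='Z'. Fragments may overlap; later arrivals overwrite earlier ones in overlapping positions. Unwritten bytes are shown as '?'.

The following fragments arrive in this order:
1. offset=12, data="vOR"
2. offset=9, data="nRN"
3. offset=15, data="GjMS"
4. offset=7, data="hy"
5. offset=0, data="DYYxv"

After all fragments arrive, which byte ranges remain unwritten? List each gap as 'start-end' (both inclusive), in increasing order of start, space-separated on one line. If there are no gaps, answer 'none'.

Answer: 5-6

Derivation:
Fragment 1: offset=12 len=3
Fragment 2: offset=9 len=3
Fragment 3: offset=15 len=4
Fragment 4: offset=7 len=2
Fragment 5: offset=0 len=5
Gaps: 5-6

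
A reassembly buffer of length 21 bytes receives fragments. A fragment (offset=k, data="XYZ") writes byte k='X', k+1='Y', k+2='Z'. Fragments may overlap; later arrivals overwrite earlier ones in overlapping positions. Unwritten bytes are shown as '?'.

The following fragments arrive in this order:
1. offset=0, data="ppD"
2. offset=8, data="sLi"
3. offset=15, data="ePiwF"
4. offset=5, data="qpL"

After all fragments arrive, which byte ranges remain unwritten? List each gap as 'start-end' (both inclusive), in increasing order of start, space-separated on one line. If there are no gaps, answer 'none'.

Fragment 1: offset=0 len=3
Fragment 2: offset=8 len=3
Fragment 3: offset=15 len=5
Fragment 4: offset=5 len=3
Gaps: 3-4 11-14 20-20

Answer: 3-4 11-14 20-20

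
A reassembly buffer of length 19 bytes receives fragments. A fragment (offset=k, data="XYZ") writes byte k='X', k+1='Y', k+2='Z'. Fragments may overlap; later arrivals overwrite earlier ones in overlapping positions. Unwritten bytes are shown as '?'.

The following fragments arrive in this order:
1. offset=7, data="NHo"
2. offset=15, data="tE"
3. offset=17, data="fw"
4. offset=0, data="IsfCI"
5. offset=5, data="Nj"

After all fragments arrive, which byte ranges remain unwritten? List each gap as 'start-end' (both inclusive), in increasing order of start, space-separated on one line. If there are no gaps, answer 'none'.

Fragment 1: offset=7 len=3
Fragment 2: offset=15 len=2
Fragment 3: offset=17 len=2
Fragment 4: offset=0 len=5
Fragment 5: offset=5 len=2
Gaps: 10-14

Answer: 10-14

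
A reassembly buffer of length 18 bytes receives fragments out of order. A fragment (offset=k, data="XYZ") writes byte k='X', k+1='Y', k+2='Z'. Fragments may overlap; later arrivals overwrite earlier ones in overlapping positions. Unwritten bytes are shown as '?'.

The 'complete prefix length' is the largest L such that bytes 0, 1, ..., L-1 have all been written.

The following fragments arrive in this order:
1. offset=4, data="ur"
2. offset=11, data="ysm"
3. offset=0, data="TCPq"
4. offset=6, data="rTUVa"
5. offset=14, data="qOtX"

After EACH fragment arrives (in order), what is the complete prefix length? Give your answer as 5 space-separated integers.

Answer: 0 0 6 14 18

Derivation:
Fragment 1: offset=4 data="ur" -> buffer=????ur???????????? -> prefix_len=0
Fragment 2: offset=11 data="ysm" -> buffer=????ur?????ysm???? -> prefix_len=0
Fragment 3: offset=0 data="TCPq" -> buffer=TCPqur?????ysm???? -> prefix_len=6
Fragment 4: offset=6 data="rTUVa" -> buffer=TCPqurrTUVaysm???? -> prefix_len=14
Fragment 5: offset=14 data="qOtX" -> buffer=TCPqurrTUVaysmqOtX -> prefix_len=18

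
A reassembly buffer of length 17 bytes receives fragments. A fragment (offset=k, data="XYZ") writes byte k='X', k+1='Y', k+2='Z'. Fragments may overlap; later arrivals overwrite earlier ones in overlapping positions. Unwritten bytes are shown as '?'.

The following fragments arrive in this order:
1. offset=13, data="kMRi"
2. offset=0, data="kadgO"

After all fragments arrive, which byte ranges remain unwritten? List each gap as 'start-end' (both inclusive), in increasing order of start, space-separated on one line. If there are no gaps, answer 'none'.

Fragment 1: offset=13 len=4
Fragment 2: offset=0 len=5
Gaps: 5-12

Answer: 5-12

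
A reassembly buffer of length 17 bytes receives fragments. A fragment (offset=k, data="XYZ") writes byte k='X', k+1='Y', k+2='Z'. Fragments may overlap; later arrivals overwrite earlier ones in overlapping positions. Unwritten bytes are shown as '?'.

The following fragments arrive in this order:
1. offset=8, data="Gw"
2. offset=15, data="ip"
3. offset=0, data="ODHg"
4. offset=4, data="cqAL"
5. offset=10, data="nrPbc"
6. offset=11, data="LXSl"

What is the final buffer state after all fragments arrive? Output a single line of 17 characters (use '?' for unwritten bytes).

Fragment 1: offset=8 data="Gw" -> buffer=????????Gw???????
Fragment 2: offset=15 data="ip" -> buffer=????????Gw?????ip
Fragment 3: offset=0 data="ODHg" -> buffer=ODHg????Gw?????ip
Fragment 4: offset=4 data="cqAL" -> buffer=ODHgcqALGw?????ip
Fragment 5: offset=10 data="nrPbc" -> buffer=ODHgcqALGwnrPbcip
Fragment 6: offset=11 data="LXSl" -> buffer=ODHgcqALGwnLXSlip

Answer: ODHgcqALGwnLXSlip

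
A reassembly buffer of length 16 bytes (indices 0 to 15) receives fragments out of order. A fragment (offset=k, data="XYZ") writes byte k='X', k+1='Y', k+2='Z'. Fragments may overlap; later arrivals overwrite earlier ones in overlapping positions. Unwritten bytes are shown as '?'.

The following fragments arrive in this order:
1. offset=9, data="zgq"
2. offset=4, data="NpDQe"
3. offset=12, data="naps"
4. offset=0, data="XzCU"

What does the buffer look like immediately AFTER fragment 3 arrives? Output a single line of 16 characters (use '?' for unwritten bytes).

Answer: ????NpDQezgqnaps

Derivation:
Fragment 1: offset=9 data="zgq" -> buffer=?????????zgq????
Fragment 2: offset=4 data="NpDQe" -> buffer=????NpDQezgq????
Fragment 3: offset=12 data="naps" -> buffer=????NpDQezgqnaps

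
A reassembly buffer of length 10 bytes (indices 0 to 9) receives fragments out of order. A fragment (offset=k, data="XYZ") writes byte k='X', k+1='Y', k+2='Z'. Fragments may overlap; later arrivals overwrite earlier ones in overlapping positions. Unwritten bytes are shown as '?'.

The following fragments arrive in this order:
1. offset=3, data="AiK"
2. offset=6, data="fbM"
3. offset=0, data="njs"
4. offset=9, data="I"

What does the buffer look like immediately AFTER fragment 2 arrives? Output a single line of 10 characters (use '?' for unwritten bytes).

Fragment 1: offset=3 data="AiK" -> buffer=???AiK????
Fragment 2: offset=6 data="fbM" -> buffer=???AiKfbM?

Answer: ???AiKfbM?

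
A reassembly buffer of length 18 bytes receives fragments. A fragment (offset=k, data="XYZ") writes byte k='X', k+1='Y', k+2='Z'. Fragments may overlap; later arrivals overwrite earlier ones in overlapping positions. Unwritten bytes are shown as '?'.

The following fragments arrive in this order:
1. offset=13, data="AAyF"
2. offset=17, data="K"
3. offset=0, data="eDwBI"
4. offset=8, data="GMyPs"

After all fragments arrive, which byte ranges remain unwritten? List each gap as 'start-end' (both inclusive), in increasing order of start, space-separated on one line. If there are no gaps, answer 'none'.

Fragment 1: offset=13 len=4
Fragment 2: offset=17 len=1
Fragment 3: offset=0 len=5
Fragment 4: offset=8 len=5
Gaps: 5-7

Answer: 5-7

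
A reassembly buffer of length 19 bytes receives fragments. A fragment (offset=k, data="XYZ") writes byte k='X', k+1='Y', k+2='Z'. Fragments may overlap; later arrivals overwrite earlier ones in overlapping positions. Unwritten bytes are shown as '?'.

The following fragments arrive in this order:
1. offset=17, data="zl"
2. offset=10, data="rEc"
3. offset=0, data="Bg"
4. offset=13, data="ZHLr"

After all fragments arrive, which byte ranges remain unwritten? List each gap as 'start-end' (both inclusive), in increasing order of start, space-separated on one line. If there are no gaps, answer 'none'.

Fragment 1: offset=17 len=2
Fragment 2: offset=10 len=3
Fragment 3: offset=0 len=2
Fragment 4: offset=13 len=4
Gaps: 2-9

Answer: 2-9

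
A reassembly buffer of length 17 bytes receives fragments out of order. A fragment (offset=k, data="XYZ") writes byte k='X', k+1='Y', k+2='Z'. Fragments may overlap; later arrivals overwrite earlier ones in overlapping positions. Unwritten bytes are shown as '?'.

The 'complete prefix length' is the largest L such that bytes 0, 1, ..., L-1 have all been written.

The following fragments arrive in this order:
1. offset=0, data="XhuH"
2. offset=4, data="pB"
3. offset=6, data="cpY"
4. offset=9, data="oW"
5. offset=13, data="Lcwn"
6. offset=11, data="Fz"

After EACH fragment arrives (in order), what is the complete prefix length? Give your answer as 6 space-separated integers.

Answer: 4 6 9 11 11 17

Derivation:
Fragment 1: offset=0 data="XhuH" -> buffer=XhuH????????????? -> prefix_len=4
Fragment 2: offset=4 data="pB" -> buffer=XhuHpB??????????? -> prefix_len=6
Fragment 3: offset=6 data="cpY" -> buffer=XhuHpBcpY???????? -> prefix_len=9
Fragment 4: offset=9 data="oW" -> buffer=XhuHpBcpYoW?????? -> prefix_len=11
Fragment 5: offset=13 data="Lcwn" -> buffer=XhuHpBcpYoW??Lcwn -> prefix_len=11
Fragment 6: offset=11 data="Fz" -> buffer=XhuHpBcpYoWFzLcwn -> prefix_len=17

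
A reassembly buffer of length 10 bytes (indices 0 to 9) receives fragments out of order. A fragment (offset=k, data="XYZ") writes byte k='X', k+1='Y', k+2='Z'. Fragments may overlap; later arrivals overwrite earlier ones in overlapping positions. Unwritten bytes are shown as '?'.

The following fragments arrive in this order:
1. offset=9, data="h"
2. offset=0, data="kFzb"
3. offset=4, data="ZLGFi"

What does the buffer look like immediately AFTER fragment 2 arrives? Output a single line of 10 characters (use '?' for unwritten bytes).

Fragment 1: offset=9 data="h" -> buffer=?????????h
Fragment 2: offset=0 data="kFzb" -> buffer=kFzb?????h

Answer: kFzb?????h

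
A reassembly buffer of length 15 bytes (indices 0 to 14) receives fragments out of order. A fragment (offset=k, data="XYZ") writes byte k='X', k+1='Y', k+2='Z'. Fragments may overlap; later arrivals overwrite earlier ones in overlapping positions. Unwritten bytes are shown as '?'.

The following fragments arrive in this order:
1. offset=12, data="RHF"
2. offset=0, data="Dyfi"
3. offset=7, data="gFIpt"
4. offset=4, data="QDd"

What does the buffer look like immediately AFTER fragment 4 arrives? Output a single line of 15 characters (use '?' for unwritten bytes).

Fragment 1: offset=12 data="RHF" -> buffer=????????????RHF
Fragment 2: offset=0 data="Dyfi" -> buffer=Dyfi????????RHF
Fragment 3: offset=7 data="gFIpt" -> buffer=Dyfi???gFIptRHF
Fragment 4: offset=4 data="QDd" -> buffer=DyfiQDdgFIptRHF

Answer: DyfiQDdgFIptRHF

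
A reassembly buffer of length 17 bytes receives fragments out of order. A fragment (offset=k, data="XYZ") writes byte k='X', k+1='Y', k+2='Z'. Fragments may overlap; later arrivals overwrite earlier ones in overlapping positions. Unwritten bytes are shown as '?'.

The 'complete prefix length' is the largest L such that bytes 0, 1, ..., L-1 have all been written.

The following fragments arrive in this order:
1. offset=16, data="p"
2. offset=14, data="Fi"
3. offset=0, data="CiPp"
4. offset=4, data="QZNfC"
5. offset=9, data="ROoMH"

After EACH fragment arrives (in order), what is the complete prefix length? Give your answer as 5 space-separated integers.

Fragment 1: offset=16 data="p" -> buffer=????????????????p -> prefix_len=0
Fragment 2: offset=14 data="Fi" -> buffer=??????????????Fip -> prefix_len=0
Fragment 3: offset=0 data="CiPp" -> buffer=CiPp??????????Fip -> prefix_len=4
Fragment 4: offset=4 data="QZNfC" -> buffer=CiPpQZNfC?????Fip -> prefix_len=9
Fragment 5: offset=9 data="ROoMH" -> buffer=CiPpQZNfCROoMHFip -> prefix_len=17

Answer: 0 0 4 9 17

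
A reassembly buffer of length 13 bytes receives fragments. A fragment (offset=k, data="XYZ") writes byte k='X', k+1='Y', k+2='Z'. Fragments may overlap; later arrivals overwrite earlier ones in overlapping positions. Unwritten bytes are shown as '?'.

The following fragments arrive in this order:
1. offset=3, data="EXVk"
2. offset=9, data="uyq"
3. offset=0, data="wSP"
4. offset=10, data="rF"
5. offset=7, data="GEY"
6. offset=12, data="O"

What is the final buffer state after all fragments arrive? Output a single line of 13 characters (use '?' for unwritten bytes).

Answer: wSPEXVkGEYrFO

Derivation:
Fragment 1: offset=3 data="EXVk" -> buffer=???EXVk??????
Fragment 2: offset=9 data="uyq" -> buffer=???EXVk??uyq?
Fragment 3: offset=0 data="wSP" -> buffer=wSPEXVk??uyq?
Fragment 4: offset=10 data="rF" -> buffer=wSPEXVk??urF?
Fragment 5: offset=7 data="GEY" -> buffer=wSPEXVkGEYrF?
Fragment 6: offset=12 data="O" -> buffer=wSPEXVkGEYrFO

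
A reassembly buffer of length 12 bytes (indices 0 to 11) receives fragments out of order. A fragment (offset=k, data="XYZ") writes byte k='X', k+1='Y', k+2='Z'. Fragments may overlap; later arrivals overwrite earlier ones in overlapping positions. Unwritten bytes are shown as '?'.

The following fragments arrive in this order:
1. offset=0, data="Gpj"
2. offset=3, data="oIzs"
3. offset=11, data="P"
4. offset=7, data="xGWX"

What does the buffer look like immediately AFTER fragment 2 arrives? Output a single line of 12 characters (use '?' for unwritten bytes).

Answer: GpjoIzs?????

Derivation:
Fragment 1: offset=0 data="Gpj" -> buffer=Gpj?????????
Fragment 2: offset=3 data="oIzs" -> buffer=GpjoIzs?????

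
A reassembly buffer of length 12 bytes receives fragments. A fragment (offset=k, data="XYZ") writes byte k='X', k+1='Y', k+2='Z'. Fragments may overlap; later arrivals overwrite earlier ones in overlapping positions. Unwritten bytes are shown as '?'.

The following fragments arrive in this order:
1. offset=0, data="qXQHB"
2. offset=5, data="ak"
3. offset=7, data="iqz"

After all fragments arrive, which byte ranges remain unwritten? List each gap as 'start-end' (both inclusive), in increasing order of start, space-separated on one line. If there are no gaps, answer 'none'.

Answer: 10-11

Derivation:
Fragment 1: offset=0 len=5
Fragment 2: offset=5 len=2
Fragment 3: offset=7 len=3
Gaps: 10-11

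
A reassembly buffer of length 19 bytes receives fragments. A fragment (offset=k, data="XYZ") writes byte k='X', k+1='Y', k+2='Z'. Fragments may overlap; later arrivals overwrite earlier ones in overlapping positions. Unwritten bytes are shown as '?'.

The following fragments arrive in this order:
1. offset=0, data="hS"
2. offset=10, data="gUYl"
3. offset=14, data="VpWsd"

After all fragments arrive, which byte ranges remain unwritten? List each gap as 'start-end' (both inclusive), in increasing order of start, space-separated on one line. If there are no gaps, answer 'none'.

Answer: 2-9

Derivation:
Fragment 1: offset=0 len=2
Fragment 2: offset=10 len=4
Fragment 3: offset=14 len=5
Gaps: 2-9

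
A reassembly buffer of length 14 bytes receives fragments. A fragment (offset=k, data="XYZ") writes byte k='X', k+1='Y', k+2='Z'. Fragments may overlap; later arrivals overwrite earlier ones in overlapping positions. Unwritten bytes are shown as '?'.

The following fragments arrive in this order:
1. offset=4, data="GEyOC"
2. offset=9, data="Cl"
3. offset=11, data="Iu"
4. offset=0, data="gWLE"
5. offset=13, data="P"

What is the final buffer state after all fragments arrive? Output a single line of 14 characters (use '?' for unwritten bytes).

Fragment 1: offset=4 data="GEyOC" -> buffer=????GEyOC?????
Fragment 2: offset=9 data="Cl" -> buffer=????GEyOCCl???
Fragment 3: offset=11 data="Iu" -> buffer=????GEyOCClIu?
Fragment 4: offset=0 data="gWLE" -> buffer=gWLEGEyOCClIu?
Fragment 5: offset=13 data="P" -> buffer=gWLEGEyOCClIuP

Answer: gWLEGEyOCClIuP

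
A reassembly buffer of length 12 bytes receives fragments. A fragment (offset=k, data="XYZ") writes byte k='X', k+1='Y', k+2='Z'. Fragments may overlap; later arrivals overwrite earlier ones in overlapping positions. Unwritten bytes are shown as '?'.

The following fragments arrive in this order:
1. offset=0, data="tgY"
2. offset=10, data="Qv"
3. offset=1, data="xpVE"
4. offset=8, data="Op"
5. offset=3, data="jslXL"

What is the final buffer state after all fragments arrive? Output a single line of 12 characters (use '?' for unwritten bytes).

Fragment 1: offset=0 data="tgY" -> buffer=tgY?????????
Fragment 2: offset=10 data="Qv" -> buffer=tgY???????Qv
Fragment 3: offset=1 data="xpVE" -> buffer=txpVE?????Qv
Fragment 4: offset=8 data="Op" -> buffer=txpVE???OpQv
Fragment 5: offset=3 data="jslXL" -> buffer=txpjslXLOpQv

Answer: txpjslXLOpQv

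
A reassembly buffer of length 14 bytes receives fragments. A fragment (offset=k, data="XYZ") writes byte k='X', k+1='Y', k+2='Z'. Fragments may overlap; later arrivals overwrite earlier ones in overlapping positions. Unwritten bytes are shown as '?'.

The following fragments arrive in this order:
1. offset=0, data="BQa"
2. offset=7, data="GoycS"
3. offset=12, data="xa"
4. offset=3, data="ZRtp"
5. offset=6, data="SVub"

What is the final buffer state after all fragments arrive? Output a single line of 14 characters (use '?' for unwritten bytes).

Answer: BQaZRtSVubcSxa

Derivation:
Fragment 1: offset=0 data="BQa" -> buffer=BQa???????????
Fragment 2: offset=7 data="GoycS" -> buffer=BQa????GoycS??
Fragment 3: offset=12 data="xa" -> buffer=BQa????GoycSxa
Fragment 4: offset=3 data="ZRtp" -> buffer=BQaZRtpGoycSxa
Fragment 5: offset=6 data="SVub" -> buffer=BQaZRtSVubcSxa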